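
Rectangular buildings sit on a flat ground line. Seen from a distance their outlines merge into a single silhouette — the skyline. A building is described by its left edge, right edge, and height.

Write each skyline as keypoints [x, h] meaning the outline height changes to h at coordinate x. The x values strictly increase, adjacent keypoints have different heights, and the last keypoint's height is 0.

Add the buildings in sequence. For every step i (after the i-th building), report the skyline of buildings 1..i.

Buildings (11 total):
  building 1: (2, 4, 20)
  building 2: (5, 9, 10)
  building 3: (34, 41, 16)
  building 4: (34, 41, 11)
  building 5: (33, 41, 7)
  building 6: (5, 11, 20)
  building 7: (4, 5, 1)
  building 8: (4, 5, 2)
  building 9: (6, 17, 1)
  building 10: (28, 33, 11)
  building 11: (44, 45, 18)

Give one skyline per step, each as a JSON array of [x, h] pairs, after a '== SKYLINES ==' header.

== SKYLINES ==
[[2,20],[4,0]]
[[2,20],[4,0],[5,10],[9,0]]
[[2,20],[4,0],[5,10],[9,0],[34,16],[41,0]]
[[2,20],[4,0],[5,10],[9,0],[34,16],[41,0]]
[[2,20],[4,0],[5,10],[9,0],[33,7],[34,16],[41,0]]
[[2,20],[4,0],[5,20],[11,0],[33,7],[34,16],[41,0]]
[[2,20],[4,1],[5,20],[11,0],[33,7],[34,16],[41,0]]
[[2,20],[4,2],[5,20],[11,0],[33,7],[34,16],[41,0]]
[[2,20],[4,2],[5,20],[11,1],[17,0],[33,7],[34,16],[41,0]]
[[2,20],[4,2],[5,20],[11,1],[17,0],[28,11],[33,7],[34,16],[41,0]]
[[2,20],[4,2],[5,20],[11,1],[17,0],[28,11],[33,7],[34,16],[41,0],[44,18],[45,0]]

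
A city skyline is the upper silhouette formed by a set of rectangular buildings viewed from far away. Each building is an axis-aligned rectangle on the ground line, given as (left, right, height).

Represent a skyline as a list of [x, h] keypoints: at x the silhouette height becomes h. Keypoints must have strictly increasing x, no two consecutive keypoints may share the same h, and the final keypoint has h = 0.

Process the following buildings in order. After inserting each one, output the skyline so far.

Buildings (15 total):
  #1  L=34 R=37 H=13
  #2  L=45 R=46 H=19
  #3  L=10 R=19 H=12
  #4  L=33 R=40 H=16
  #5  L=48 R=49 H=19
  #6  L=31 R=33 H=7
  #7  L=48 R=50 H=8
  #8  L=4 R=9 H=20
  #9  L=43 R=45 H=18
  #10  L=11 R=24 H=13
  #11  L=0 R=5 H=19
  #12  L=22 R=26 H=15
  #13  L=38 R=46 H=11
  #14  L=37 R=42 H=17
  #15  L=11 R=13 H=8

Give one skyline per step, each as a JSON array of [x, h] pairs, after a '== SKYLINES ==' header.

== SKYLINES ==
[[34,13],[37,0]]
[[34,13],[37,0],[45,19],[46,0]]
[[10,12],[19,0],[34,13],[37,0],[45,19],[46,0]]
[[10,12],[19,0],[33,16],[40,0],[45,19],[46,0]]
[[10,12],[19,0],[33,16],[40,0],[45,19],[46,0],[48,19],[49,0]]
[[10,12],[19,0],[31,7],[33,16],[40,0],[45,19],[46,0],[48,19],[49,0]]
[[10,12],[19,0],[31,7],[33,16],[40,0],[45,19],[46,0],[48,19],[49,8],[50,0]]
[[4,20],[9,0],[10,12],[19,0],[31,7],[33,16],[40,0],[45,19],[46,0],[48,19],[49,8],[50,0]]
[[4,20],[9,0],[10,12],[19,0],[31,7],[33,16],[40,0],[43,18],[45,19],[46,0],[48,19],[49,8],[50,0]]
[[4,20],[9,0],[10,12],[11,13],[24,0],[31,7],[33,16],[40,0],[43,18],[45,19],[46,0],[48,19],[49,8],[50,0]]
[[0,19],[4,20],[9,0],[10,12],[11,13],[24,0],[31,7],[33,16],[40,0],[43,18],[45,19],[46,0],[48,19],[49,8],[50,0]]
[[0,19],[4,20],[9,0],[10,12],[11,13],[22,15],[26,0],[31,7],[33,16],[40,0],[43,18],[45,19],[46,0],[48,19],[49,8],[50,0]]
[[0,19],[4,20],[9,0],[10,12],[11,13],[22,15],[26,0],[31,7],[33,16],[40,11],[43,18],[45,19],[46,0],[48,19],[49,8],[50,0]]
[[0,19],[4,20],[9,0],[10,12],[11,13],[22,15],[26,0],[31,7],[33,16],[37,17],[42,11],[43,18],[45,19],[46,0],[48,19],[49,8],[50,0]]
[[0,19],[4,20],[9,0],[10,12],[11,13],[22,15],[26,0],[31,7],[33,16],[37,17],[42,11],[43,18],[45,19],[46,0],[48,19],[49,8],[50,0]]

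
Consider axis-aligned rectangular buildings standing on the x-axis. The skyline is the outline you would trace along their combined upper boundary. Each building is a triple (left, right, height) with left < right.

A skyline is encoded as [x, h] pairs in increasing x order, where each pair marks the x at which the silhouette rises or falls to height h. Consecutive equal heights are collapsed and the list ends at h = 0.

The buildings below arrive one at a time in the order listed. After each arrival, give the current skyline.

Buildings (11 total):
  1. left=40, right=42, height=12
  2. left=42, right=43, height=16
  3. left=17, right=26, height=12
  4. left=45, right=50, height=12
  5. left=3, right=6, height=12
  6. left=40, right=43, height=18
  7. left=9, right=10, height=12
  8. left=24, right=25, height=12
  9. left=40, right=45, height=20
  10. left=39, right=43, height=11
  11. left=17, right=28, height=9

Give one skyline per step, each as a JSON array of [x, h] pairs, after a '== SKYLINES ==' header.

== SKYLINES ==
[[40,12],[42,0]]
[[40,12],[42,16],[43,0]]
[[17,12],[26,0],[40,12],[42,16],[43,0]]
[[17,12],[26,0],[40,12],[42,16],[43,0],[45,12],[50,0]]
[[3,12],[6,0],[17,12],[26,0],[40,12],[42,16],[43,0],[45,12],[50,0]]
[[3,12],[6,0],[17,12],[26,0],[40,18],[43,0],[45,12],[50,0]]
[[3,12],[6,0],[9,12],[10,0],[17,12],[26,0],[40,18],[43,0],[45,12],[50,0]]
[[3,12],[6,0],[9,12],[10,0],[17,12],[26,0],[40,18],[43,0],[45,12],[50,0]]
[[3,12],[6,0],[9,12],[10,0],[17,12],[26,0],[40,20],[45,12],[50,0]]
[[3,12],[6,0],[9,12],[10,0],[17,12],[26,0],[39,11],[40,20],[45,12],[50,0]]
[[3,12],[6,0],[9,12],[10,0],[17,12],[26,9],[28,0],[39,11],[40,20],[45,12],[50,0]]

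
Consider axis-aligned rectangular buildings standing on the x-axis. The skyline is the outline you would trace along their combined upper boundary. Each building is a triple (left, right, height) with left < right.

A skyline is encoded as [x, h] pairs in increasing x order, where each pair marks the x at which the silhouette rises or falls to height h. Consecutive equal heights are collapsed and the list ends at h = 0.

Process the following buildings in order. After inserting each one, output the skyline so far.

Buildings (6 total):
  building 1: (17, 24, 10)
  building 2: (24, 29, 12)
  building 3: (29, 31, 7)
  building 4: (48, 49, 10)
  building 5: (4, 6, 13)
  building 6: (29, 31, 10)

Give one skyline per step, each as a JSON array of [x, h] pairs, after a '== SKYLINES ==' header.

== SKYLINES ==
[[17,10],[24,0]]
[[17,10],[24,12],[29,0]]
[[17,10],[24,12],[29,7],[31,0]]
[[17,10],[24,12],[29,7],[31,0],[48,10],[49,0]]
[[4,13],[6,0],[17,10],[24,12],[29,7],[31,0],[48,10],[49,0]]
[[4,13],[6,0],[17,10],[24,12],[29,10],[31,0],[48,10],[49,0]]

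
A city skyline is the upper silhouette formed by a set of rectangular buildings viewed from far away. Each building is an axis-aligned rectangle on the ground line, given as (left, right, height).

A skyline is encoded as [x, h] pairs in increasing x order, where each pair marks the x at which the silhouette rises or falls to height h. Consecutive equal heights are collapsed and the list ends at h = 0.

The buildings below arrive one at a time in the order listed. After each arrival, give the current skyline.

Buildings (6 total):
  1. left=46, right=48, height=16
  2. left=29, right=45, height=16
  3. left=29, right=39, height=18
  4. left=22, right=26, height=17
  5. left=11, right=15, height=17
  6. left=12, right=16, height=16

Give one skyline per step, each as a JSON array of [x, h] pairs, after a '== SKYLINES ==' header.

== SKYLINES ==
[[46,16],[48,0]]
[[29,16],[45,0],[46,16],[48,0]]
[[29,18],[39,16],[45,0],[46,16],[48,0]]
[[22,17],[26,0],[29,18],[39,16],[45,0],[46,16],[48,0]]
[[11,17],[15,0],[22,17],[26,0],[29,18],[39,16],[45,0],[46,16],[48,0]]
[[11,17],[15,16],[16,0],[22,17],[26,0],[29,18],[39,16],[45,0],[46,16],[48,0]]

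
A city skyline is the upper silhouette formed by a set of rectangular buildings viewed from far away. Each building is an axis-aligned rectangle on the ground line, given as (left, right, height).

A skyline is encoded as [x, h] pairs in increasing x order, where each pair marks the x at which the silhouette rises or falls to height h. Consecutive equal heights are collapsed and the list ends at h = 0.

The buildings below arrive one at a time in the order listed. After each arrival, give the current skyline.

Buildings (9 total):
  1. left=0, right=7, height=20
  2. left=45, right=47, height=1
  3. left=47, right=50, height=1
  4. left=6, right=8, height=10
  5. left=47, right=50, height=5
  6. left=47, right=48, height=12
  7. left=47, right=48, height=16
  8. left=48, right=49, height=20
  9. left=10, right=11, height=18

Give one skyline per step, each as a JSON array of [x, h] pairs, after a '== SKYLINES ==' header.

== SKYLINES ==
[[0,20],[7,0]]
[[0,20],[7,0],[45,1],[47,0]]
[[0,20],[7,0],[45,1],[50,0]]
[[0,20],[7,10],[8,0],[45,1],[50,0]]
[[0,20],[7,10],[8,0],[45,1],[47,5],[50,0]]
[[0,20],[7,10],[8,0],[45,1],[47,12],[48,5],[50,0]]
[[0,20],[7,10],[8,0],[45,1],[47,16],[48,5],[50,0]]
[[0,20],[7,10],[8,0],[45,1],[47,16],[48,20],[49,5],[50,0]]
[[0,20],[7,10],[8,0],[10,18],[11,0],[45,1],[47,16],[48,20],[49,5],[50,0]]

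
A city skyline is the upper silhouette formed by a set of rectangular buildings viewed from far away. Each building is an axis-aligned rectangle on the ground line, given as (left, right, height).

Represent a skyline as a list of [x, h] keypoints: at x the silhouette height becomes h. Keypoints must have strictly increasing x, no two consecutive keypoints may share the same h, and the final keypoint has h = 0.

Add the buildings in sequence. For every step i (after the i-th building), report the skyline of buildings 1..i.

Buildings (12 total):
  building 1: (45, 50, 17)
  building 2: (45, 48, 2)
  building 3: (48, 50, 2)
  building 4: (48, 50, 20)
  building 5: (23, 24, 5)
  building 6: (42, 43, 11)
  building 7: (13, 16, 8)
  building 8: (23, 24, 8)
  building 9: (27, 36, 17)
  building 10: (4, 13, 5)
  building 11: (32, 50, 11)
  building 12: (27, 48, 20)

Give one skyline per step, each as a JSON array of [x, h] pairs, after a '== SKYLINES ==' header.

== SKYLINES ==
[[45,17],[50,0]]
[[45,17],[50,0]]
[[45,17],[50,0]]
[[45,17],[48,20],[50,0]]
[[23,5],[24,0],[45,17],[48,20],[50,0]]
[[23,5],[24,0],[42,11],[43,0],[45,17],[48,20],[50,0]]
[[13,8],[16,0],[23,5],[24,0],[42,11],[43,0],[45,17],[48,20],[50,0]]
[[13,8],[16,0],[23,8],[24,0],[42,11],[43,0],[45,17],[48,20],[50,0]]
[[13,8],[16,0],[23,8],[24,0],[27,17],[36,0],[42,11],[43,0],[45,17],[48,20],[50,0]]
[[4,5],[13,8],[16,0],[23,8],[24,0],[27,17],[36,0],[42,11],[43,0],[45,17],[48,20],[50,0]]
[[4,5],[13,8],[16,0],[23,8],[24,0],[27,17],[36,11],[45,17],[48,20],[50,0]]
[[4,5],[13,8],[16,0],[23,8],[24,0],[27,20],[50,0]]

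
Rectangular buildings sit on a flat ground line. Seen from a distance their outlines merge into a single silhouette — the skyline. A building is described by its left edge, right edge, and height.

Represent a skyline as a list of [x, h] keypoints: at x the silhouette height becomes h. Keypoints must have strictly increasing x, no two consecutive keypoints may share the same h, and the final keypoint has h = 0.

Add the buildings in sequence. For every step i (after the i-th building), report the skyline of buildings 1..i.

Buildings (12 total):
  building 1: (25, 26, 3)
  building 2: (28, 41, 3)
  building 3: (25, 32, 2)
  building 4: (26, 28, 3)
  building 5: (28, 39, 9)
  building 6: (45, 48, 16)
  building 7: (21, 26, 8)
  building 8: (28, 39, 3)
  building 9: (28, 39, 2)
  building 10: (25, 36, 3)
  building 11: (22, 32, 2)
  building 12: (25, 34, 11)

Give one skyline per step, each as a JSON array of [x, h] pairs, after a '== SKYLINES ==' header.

== SKYLINES ==
[[25,3],[26,0]]
[[25,3],[26,0],[28,3],[41,0]]
[[25,3],[26,2],[28,3],[41,0]]
[[25,3],[41,0]]
[[25,3],[28,9],[39,3],[41,0]]
[[25,3],[28,9],[39,3],[41,0],[45,16],[48,0]]
[[21,8],[26,3],[28,9],[39,3],[41,0],[45,16],[48,0]]
[[21,8],[26,3],[28,9],[39,3],[41,0],[45,16],[48,0]]
[[21,8],[26,3],[28,9],[39,3],[41,0],[45,16],[48,0]]
[[21,8],[26,3],[28,9],[39,3],[41,0],[45,16],[48,0]]
[[21,8],[26,3],[28,9],[39,3],[41,0],[45,16],[48,0]]
[[21,8],[25,11],[34,9],[39,3],[41,0],[45,16],[48,0]]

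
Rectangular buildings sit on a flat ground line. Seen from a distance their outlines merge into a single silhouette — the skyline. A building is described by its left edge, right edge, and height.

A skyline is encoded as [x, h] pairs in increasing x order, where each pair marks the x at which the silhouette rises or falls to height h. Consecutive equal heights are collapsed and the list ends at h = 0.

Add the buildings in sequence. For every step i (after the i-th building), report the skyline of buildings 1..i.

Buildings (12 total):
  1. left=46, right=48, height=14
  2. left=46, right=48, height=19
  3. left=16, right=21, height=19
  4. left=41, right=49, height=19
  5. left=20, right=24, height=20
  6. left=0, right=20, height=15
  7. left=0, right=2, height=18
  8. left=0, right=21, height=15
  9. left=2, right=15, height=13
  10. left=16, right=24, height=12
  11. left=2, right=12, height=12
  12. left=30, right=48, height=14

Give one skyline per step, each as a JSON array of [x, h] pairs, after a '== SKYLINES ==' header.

== SKYLINES ==
[[46,14],[48,0]]
[[46,19],[48,0]]
[[16,19],[21,0],[46,19],[48,0]]
[[16,19],[21,0],[41,19],[49,0]]
[[16,19],[20,20],[24,0],[41,19],[49,0]]
[[0,15],[16,19],[20,20],[24,0],[41,19],[49,0]]
[[0,18],[2,15],[16,19],[20,20],[24,0],[41,19],[49,0]]
[[0,18],[2,15],[16,19],[20,20],[24,0],[41,19],[49,0]]
[[0,18],[2,15],[16,19],[20,20],[24,0],[41,19],[49,0]]
[[0,18],[2,15],[16,19],[20,20],[24,0],[41,19],[49,0]]
[[0,18],[2,15],[16,19],[20,20],[24,0],[41,19],[49,0]]
[[0,18],[2,15],[16,19],[20,20],[24,0],[30,14],[41,19],[49,0]]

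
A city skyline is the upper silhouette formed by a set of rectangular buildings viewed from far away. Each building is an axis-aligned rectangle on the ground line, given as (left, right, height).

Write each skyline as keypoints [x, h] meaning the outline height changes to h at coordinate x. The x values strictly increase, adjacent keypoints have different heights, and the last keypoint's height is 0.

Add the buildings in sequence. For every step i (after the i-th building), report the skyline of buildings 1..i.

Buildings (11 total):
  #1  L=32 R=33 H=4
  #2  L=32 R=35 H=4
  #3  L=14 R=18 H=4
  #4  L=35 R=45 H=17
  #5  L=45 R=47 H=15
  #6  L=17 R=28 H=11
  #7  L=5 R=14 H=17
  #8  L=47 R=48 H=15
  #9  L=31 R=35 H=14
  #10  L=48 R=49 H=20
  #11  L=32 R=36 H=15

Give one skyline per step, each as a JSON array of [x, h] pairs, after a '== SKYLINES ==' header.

== SKYLINES ==
[[32,4],[33,0]]
[[32,4],[35,0]]
[[14,4],[18,0],[32,4],[35,0]]
[[14,4],[18,0],[32,4],[35,17],[45,0]]
[[14,4],[18,0],[32,4],[35,17],[45,15],[47,0]]
[[14,4],[17,11],[28,0],[32,4],[35,17],[45,15],[47,0]]
[[5,17],[14,4],[17,11],[28,0],[32,4],[35,17],[45,15],[47,0]]
[[5,17],[14,4],[17,11],[28,0],[32,4],[35,17],[45,15],[48,0]]
[[5,17],[14,4],[17,11],[28,0],[31,14],[35,17],[45,15],[48,0]]
[[5,17],[14,4],[17,11],[28,0],[31,14],[35,17],[45,15],[48,20],[49,0]]
[[5,17],[14,4],[17,11],[28,0],[31,14],[32,15],[35,17],[45,15],[48,20],[49,0]]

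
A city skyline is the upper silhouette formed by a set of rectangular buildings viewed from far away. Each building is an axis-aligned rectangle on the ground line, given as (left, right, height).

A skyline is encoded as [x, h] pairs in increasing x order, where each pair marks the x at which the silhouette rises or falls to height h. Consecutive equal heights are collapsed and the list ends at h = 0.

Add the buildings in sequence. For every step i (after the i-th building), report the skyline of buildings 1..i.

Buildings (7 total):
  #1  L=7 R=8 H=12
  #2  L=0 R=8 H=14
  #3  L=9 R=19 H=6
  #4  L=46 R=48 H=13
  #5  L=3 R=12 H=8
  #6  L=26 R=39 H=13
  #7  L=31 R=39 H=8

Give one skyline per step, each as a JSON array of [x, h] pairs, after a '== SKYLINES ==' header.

== SKYLINES ==
[[7,12],[8,0]]
[[0,14],[8,0]]
[[0,14],[8,0],[9,6],[19,0]]
[[0,14],[8,0],[9,6],[19,0],[46,13],[48,0]]
[[0,14],[8,8],[12,6],[19,0],[46,13],[48,0]]
[[0,14],[8,8],[12,6],[19,0],[26,13],[39,0],[46,13],[48,0]]
[[0,14],[8,8],[12,6],[19,0],[26,13],[39,0],[46,13],[48,0]]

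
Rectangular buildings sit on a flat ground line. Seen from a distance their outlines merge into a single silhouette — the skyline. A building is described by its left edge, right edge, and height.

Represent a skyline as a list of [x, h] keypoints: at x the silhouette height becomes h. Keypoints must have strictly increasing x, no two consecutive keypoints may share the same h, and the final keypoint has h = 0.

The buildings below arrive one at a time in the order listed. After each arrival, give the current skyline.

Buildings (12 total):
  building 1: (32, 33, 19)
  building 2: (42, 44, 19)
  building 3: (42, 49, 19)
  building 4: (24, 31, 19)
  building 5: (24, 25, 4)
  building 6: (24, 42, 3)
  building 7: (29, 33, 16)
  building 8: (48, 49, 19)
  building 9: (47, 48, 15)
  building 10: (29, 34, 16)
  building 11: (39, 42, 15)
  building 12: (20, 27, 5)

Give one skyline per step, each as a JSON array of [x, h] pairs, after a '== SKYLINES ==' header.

== SKYLINES ==
[[32,19],[33,0]]
[[32,19],[33,0],[42,19],[44,0]]
[[32,19],[33,0],[42,19],[49,0]]
[[24,19],[31,0],[32,19],[33,0],[42,19],[49,0]]
[[24,19],[31,0],[32,19],[33,0],[42,19],[49,0]]
[[24,19],[31,3],[32,19],[33,3],[42,19],[49,0]]
[[24,19],[31,16],[32,19],[33,3],[42,19],[49,0]]
[[24,19],[31,16],[32,19],[33,3],[42,19],[49,0]]
[[24,19],[31,16],[32,19],[33,3],[42,19],[49,0]]
[[24,19],[31,16],[32,19],[33,16],[34,3],[42,19],[49,0]]
[[24,19],[31,16],[32,19],[33,16],[34,3],[39,15],[42,19],[49,0]]
[[20,5],[24,19],[31,16],[32,19],[33,16],[34,3],[39,15],[42,19],[49,0]]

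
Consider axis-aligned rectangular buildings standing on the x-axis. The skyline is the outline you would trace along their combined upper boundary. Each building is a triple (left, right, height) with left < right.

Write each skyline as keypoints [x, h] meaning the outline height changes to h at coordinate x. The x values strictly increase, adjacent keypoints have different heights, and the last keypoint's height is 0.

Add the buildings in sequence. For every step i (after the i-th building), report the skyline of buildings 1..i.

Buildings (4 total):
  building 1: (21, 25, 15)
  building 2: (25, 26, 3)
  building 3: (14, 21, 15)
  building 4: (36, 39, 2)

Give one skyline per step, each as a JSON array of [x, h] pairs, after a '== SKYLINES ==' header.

== SKYLINES ==
[[21,15],[25,0]]
[[21,15],[25,3],[26,0]]
[[14,15],[25,3],[26,0]]
[[14,15],[25,3],[26,0],[36,2],[39,0]]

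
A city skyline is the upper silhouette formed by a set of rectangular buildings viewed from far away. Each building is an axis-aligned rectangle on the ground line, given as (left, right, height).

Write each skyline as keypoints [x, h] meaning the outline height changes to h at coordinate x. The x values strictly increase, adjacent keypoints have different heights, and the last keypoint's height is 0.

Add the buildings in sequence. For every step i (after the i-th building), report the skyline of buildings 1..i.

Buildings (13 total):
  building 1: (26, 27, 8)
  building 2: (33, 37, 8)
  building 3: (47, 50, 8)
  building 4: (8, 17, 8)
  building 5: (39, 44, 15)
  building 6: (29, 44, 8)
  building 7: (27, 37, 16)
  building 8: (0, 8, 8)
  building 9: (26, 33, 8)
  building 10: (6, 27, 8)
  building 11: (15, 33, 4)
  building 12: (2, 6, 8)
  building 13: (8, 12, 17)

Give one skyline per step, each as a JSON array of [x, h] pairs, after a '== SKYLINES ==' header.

== SKYLINES ==
[[26,8],[27,0]]
[[26,8],[27,0],[33,8],[37,0]]
[[26,8],[27,0],[33,8],[37,0],[47,8],[50,0]]
[[8,8],[17,0],[26,8],[27,0],[33,8],[37,0],[47,8],[50,0]]
[[8,8],[17,0],[26,8],[27,0],[33,8],[37,0],[39,15],[44,0],[47,8],[50,0]]
[[8,8],[17,0],[26,8],[27,0],[29,8],[39,15],[44,0],[47,8],[50,0]]
[[8,8],[17,0],[26,8],[27,16],[37,8],[39,15],[44,0],[47,8],[50,0]]
[[0,8],[17,0],[26,8],[27,16],[37,8],[39,15],[44,0],[47,8],[50,0]]
[[0,8],[17,0],[26,8],[27,16],[37,8],[39,15],[44,0],[47,8],[50,0]]
[[0,8],[27,16],[37,8],[39,15],[44,0],[47,8],[50,0]]
[[0,8],[27,16],[37,8],[39,15],[44,0],[47,8],[50,0]]
[[0,8],[27,16],[37,8],[39,15],[44,0],[47,8],[50,0]]
[[0,8],[8,17],[12,8],[27,16],[37,8],[39,15],[44,0],[47,8],[50,0]]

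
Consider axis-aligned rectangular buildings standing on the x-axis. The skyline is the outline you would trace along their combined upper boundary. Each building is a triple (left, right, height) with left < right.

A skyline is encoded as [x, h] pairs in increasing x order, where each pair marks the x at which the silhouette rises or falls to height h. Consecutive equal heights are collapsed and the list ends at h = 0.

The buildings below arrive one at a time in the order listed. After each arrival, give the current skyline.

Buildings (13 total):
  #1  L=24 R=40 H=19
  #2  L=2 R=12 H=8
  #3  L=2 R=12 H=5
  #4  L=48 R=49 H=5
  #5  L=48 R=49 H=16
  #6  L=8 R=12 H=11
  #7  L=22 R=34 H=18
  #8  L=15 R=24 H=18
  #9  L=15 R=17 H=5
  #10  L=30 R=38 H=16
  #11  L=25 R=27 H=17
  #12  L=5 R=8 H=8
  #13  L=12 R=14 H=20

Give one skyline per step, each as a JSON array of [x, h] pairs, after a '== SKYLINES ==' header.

== SKYLINES ==
[[24,19],[40,0]]
[[2,8],[12,0],[24,19],[40,0]]
[[2,8],[12,0],[24,19],[40,0]]
[[2,8],[12,0],[24,19],[40,0],[48,5],[49,0]]
[[2,8],[12,0],[24,19],[40,0],[48,16],[49,0]]
[[2,8],[8,11],[12,0],[24,19],[40,0],[48,16],[49,0]]
[[2,8],[8,11],[12,0],[22,18],[24,19],[40,0],[48,16],[49,0]]
[[2,8],[8,11],[12,0],[15,18],[24,19],[40,0],[48,16],[49,0]]
[[2,8],[8,11],[12,0],[15,18],[24,19],[40,0],[48,16],[49,0]]
[[2,8],[8,11],[12,0],[15,18],[24,19],[40,0],[48,16],[49,0]]
[[2,8],[8,11],[12,0],[15,18],[24,19],[40,0],[48,16],[49,0]]
[[2,8],[8,11],[12,0],[15,18],[24,19],[40,0],[48,16],[49,0]]
[[2,8],[8,11],[12,20],[14,0],[15,18],[24,19],[40,0],[48,16],[49,0]]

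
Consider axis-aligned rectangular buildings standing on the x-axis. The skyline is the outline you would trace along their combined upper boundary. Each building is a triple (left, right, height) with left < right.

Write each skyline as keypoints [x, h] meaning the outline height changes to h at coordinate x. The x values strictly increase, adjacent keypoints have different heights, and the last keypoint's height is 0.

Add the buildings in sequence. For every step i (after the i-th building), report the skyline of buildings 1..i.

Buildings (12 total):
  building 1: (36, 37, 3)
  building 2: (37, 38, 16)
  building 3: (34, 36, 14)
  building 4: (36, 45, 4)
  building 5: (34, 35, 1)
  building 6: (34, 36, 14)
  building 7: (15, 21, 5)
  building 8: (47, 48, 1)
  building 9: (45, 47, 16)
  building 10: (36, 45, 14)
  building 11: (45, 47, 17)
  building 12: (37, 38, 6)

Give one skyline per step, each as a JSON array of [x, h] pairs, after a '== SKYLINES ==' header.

== SKYLINES ==
[[36,3],[37,0]]
[[36,3],[37,16],[38,0]]
[[34,14],[36,3],[37,16],[38,0]]
[[34,14],[36,4],[37,16],[38,4],[45,0]]
[[34,14],[36,4],[37,16],[38,4],[45,0]]
[[34,14],[36,4],[37,16],[38,4],[45,0]]
[[15,5],[21,0],[34,14],[36,4],[37,16],[38,4],[45,0]]
[[15,5],[21,0],[34,14],[36,4],[37,16],[38,4],[45,0],[47,1],[48,0]]
[[15,5],[21,0],[34,14],[36,4],[37,16],[38,4],[45,16],[47,1],[48,0]]
[[15,5],[21,0],[34,14],[37,16],[38,14],[45,16],[47,1],[48,0]]
[[15,5],[21,0],[34,14],[37,16],[38,14],[45,17],[47,1],[48,0]]
[[15,5],[21,0],[34,14],[37,16],[38,14],[45,17],[47,1],[48,0]]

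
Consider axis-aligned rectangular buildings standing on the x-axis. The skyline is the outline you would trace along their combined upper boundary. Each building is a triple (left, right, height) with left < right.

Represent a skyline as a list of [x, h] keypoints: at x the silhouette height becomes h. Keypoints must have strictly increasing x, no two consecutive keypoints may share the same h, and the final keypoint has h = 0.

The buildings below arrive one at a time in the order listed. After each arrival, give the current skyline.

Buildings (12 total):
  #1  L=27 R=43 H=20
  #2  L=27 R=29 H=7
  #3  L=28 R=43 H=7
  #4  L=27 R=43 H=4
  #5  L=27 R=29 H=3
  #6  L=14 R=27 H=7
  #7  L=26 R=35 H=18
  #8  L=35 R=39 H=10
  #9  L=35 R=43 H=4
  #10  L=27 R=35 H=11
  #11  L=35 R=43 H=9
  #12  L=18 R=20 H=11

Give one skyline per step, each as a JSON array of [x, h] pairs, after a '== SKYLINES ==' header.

== SKYLINES ==
[[27,20],[43,0]]
[[27,20],[43,0]]
[[27,20],[43,0]]
[[27,20],[43,0]]
[[27,20],[43,0]]
[[14,7],[27,20],[43,0]]
[[14,7],[26,18],[27,20],[43,0]]
[[14,7],[26,18],[27,20],[43,0]]
[[14,7],[26,18],[27,20],[43,0]]
[[14,7],[26,18],[27,20],[43,0]]
[[14,7],[26,18],[27,20],[43,0]]
[[14,7],[18,11],[20,7],[26,18],[27,20],[43,0]]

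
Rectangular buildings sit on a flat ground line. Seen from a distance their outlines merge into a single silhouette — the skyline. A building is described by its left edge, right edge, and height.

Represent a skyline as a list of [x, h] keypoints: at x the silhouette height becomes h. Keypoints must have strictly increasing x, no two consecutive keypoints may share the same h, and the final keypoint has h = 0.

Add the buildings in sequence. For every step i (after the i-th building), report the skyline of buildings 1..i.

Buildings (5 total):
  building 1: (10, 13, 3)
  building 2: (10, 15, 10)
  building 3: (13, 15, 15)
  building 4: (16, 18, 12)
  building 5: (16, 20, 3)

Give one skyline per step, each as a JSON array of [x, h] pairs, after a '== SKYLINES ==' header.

== SKYLINES ==
[[10,3],[13,0]]
[[10,10],[15,0]]
[[10,10],[13,15],[15,0]]
[[10,10],[13,15],[15,0],[16,12],[18,0]]
[[10,10],[13,15],[15,0],[16,12],[18,3],[20,0]]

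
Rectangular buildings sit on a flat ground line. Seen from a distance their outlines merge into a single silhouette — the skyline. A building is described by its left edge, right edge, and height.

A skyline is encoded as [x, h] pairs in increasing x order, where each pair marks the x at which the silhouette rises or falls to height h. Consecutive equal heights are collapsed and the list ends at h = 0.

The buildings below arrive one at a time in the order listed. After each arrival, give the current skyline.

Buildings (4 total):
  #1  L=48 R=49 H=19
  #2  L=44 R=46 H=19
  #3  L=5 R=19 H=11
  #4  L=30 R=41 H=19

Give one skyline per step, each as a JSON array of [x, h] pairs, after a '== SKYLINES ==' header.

== SKYLINES ==
[[48,19],[49,0]]
[[44,19],[46,0],[48,19],[49,0]]
[[5,11],[19,0],[44,19],[46,0],[48,19],[49,0]]
[[5,11],[19,0],[30,19],[41,0],[44,19],[46,0],[48,19],[49,0]]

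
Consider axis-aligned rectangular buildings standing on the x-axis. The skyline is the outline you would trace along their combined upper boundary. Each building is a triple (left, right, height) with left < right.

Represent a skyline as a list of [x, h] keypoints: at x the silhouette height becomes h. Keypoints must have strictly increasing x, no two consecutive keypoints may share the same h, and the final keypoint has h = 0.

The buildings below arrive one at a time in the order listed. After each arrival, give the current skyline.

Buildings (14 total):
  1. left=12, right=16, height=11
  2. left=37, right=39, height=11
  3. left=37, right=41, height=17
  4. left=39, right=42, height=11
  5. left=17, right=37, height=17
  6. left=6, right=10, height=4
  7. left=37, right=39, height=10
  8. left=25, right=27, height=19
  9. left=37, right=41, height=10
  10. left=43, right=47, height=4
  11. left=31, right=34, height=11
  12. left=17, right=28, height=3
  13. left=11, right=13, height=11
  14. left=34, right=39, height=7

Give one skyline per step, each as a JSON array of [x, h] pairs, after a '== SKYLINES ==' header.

== SKYLINES ==
[[12,11],[16,0]]
[[12,11],[16,0],[37,11],[39,0]]
[[12,11],[16,0],[37,17],[41,0]]
[[12,11],[16,0],[37,17],[41,11],[42,0]]
[[12,11],[16,0],[17,17],[41,11],[42,0]]
[[6,4],[10,0],[12,11],[16,0],[17,17],[41,11],[42,0]]
[[6,4],[10,0],[12,11],[16,0],[17,17],[41,11],[42,0]]
[[6,4],[10,0],[12,11],[16,0],[17,17],[25,19],[27,17],[41,11],[42,0]]
[[6,4],[10,0],[12,11],[16,0],[17,17],[25,19],[27,17],[41,11],[42,0]]
[[6,4],[10,0],[12,11],[16,0],[17,17],[25,19],[27,17],[41,11],[42,0],[43,4],[47,0]]
[[6,4],[10,0],[12,11],[16,0],[17,17],[25,19],[27,17],[41,11],[42,0],[43,4],[47,0]]
[[6,4],[10,0],[12,11],[16,0],[17,17],[25,19],[27,17],[41,11],[42,0],[43,4],[47,0]]
[[6,4],[10,0],[11,11],[16,0],[17,17],[25,19],[27,17],[41,11],[42,0],[43,4],[47,0]]
[[6,4],[10,0],[11,11],[16,0],[17,17],[25,19],[27,17],[41,11],[42,0],[43,4],[47,0]]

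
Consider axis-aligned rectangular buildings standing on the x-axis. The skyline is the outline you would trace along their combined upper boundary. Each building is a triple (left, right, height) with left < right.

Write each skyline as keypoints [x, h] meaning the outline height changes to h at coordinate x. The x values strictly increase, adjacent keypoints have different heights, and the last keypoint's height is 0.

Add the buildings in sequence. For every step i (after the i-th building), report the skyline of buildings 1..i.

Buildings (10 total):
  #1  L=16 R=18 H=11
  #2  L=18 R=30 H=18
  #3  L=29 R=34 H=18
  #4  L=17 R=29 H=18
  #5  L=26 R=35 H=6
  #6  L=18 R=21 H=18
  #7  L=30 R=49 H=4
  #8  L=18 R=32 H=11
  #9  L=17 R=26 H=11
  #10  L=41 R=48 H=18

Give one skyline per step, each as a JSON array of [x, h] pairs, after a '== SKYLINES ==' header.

== SKYLINES ==
[[16,11],[18,0]]
[[16,11],[18,18],[30,0]]
[[16,11],[18,18],[34,0]]
[[16,11],[17,18],[34,0]]
[[16,11],[17,18],[34,6],[35,0]]
[[16,11],[17,18],[34,6],[35,0]]
[[16,11],[17,18],[34,6],[35,4],[49,0]]
[[16,11],[17,18],[34,6],[35,4],[49,0]]
[[16,11],[17,18],[34,6],[35,4],[49,0]]
[[16,11],[17,18],[34,6],[35,4],[41,18],[48,4],[49,0]]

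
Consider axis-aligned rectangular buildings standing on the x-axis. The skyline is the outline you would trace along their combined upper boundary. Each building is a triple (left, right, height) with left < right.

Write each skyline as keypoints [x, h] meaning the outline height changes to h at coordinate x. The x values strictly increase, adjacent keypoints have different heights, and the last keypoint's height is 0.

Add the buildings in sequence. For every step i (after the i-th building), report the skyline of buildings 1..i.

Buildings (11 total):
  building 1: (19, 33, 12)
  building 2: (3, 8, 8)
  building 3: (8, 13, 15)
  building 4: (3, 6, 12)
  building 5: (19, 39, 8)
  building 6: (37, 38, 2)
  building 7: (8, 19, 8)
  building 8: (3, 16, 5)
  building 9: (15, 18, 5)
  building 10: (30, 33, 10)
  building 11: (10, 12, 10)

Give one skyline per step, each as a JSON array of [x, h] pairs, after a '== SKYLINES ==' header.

== SKYLINES ==
[[19,12],[33,0]]
[[3,8],[8,0],[19,12],[33,0]]
[[3,8],[8,15],[13,0],[19,12],[33,0]]
[[3,12],[6,8],[8,15],[13,0],[19,12],[33,0]]
[[3,12],[6,8],[8,15],[13,0],[19,12],[33,8],[39,0]]
[[3,12],[6,8],[8,15],[13,0],[19,12],[33,8],[39,0]]
[[3,12],[6,8],[8,15],[13,8],[19,12],[33,8],[39,0]]
[[3,12],[6,8],[8,15],[13,8],[19,12],[33,8],[39,0]]
[[3,12],[6,8],[8,15],[13,8],[19,12],[33,8],[39,0]]
[[3,12],[6,8],[8,15],[13,8],[19,12],[33,8],[39,0]]
[[3,12],[6,8],[8,15],[13,8],[19,12],[33,8],[39,0]]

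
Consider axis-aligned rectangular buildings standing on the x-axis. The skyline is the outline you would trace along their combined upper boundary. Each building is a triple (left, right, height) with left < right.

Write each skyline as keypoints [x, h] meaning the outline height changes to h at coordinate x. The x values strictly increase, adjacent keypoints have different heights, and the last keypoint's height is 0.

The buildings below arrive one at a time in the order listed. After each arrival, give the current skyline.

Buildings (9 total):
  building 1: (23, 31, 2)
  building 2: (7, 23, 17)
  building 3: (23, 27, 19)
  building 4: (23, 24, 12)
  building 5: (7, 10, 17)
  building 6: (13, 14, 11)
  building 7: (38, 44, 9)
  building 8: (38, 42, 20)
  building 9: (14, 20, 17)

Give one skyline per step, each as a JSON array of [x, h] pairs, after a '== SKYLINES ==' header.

== SKYLINES ==
[[23,2],[31,0]]
[[7,17],[23,2],[31,0]]
[[7,17],[23,19],[27,2],[31,0]]
[[7,17],[23,19],[27,2],[31,0]]
[[7,17],[23,19],[27,2],[31,0]]
[[7,17],[23,19],[27,2],[31,0]]
[[7,17],[23,19],[27,2],[31,0],[38,9],[44,0]]
[[7,17],[23,19],[27,2],[31,0],[38,20],[42,9],[44,0]]
[[7,17],[23,19],[27,2],[31,0],[38,20],[42,9],[44,0]]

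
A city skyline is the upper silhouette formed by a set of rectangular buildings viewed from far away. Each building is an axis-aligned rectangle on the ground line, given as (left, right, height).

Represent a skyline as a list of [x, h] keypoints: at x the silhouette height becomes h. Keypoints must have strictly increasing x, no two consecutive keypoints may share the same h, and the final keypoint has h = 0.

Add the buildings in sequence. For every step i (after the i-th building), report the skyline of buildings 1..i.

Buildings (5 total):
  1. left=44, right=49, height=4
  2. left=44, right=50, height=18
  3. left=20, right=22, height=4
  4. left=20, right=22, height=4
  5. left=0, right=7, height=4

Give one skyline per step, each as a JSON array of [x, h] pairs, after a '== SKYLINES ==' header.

== SKYLINES ==
[[44,4],[49,0]]
[[44,18],[50,0]]
[[20,4],[22,0],[44,18],[50,0]]
[[20,4],[22,0],[44,18],[50,0]]
[[0,4],[7,0],[20,4],[22,0],[44,18],[50,0]]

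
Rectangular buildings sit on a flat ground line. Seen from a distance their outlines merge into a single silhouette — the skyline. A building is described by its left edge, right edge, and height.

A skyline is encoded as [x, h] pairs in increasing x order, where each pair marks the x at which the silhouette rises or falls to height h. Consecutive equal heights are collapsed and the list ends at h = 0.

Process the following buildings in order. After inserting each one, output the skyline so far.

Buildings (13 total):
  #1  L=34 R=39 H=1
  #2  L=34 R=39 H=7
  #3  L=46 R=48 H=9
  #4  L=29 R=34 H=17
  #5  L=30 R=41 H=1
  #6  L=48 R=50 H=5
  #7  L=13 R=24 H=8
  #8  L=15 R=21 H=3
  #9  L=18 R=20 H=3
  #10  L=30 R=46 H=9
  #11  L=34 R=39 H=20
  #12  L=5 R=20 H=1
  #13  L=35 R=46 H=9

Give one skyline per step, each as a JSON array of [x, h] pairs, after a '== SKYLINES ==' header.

== SKYLINES ==
[[34,1],[39,0]]
[[34,7],[39,0]]
[[34,7],[39,0],[46,9],[48,0]]
[[29,17],[34,7],[39,0],[46,9],[48,0]]
[[29,17],[34,7],[39,1],[41,0],[46,9],[48,0]]
[[29,17],[34,7],[39,1],[41,0],[46,9],[48,5],[50,0]]
[[13,8],[24,0],[29,17],[34,7],[39,1],[41,0],[46,9],[48,5],[50,0]]
[[13,8],[24,0],[29,17],[34,7],[39,1],[41,0],[46,9],[48,5],[50,0]]
[[13,8],[24,0],[29,17],[34,7],[39,1],[41,0],[46,9],[48,5],[50,0]]
[[13,8],[24,0],[29,17],[34,9],[48,5],[50,0]]
[[13,8],[24,0],[29,17],[34,20],[39,9],[48,5],[50,0]]
[[5,1],[13,8],[24,0],[29,17],[34,20],[39,9],[48,5],[50,0]]
[[5,1],[13,8],[24,0],[29,17],[34,20],[39,9],[48,5],[50,0]]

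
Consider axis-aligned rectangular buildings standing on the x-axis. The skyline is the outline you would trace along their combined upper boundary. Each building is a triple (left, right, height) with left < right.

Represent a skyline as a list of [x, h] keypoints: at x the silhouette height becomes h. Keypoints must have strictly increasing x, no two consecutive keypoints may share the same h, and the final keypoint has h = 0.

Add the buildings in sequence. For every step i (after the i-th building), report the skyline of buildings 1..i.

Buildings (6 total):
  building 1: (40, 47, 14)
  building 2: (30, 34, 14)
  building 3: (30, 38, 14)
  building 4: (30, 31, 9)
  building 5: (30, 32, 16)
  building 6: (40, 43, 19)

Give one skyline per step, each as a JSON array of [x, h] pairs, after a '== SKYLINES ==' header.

== SKYLINES ==
[[40,14],[47,0]]
[[30,14],[34,0],[40,14],[47,0]]
[[30,14],[38,0],[40,14],[47,0]]
[[30,14],[38,0],[40,14],[47,0]]
[[30,16],[32,14],[38,0],[40,14],[47,0]]
[[30,16],[32,14],[38,0],[40,19],[43,14],[47,0]]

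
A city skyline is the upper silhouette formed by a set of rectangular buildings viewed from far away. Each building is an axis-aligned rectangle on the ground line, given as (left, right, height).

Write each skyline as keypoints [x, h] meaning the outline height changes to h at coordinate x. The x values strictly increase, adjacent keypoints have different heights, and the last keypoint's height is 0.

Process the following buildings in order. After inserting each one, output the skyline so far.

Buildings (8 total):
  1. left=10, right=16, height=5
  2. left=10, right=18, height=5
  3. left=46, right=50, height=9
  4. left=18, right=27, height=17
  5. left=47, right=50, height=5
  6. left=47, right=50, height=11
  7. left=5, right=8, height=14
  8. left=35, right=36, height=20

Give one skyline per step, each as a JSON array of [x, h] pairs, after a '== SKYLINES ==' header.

== SKYLINES ==
[[10,5],[16,0]]
[[10,5],[18,0]]
[[10,5],[18,0],[46,9],[50,0]]
[[10,5],[18,17],[27,0],[46,9],[50,0]]
[[10,5],[18,17],[27,0],[46,9],[50,0]]
[[10,5],[18,17],[27,0],[46,9],[47,11],[50,0]]
[[5,14],[8,0],[10,5],[18,17],[27,0],[46,9],[47,11],[50,0]]
[[5,14],[8,0],[10,5],[18,17],[27,0],[35,20],[36,0],[46,9],[47,11],[50,0]]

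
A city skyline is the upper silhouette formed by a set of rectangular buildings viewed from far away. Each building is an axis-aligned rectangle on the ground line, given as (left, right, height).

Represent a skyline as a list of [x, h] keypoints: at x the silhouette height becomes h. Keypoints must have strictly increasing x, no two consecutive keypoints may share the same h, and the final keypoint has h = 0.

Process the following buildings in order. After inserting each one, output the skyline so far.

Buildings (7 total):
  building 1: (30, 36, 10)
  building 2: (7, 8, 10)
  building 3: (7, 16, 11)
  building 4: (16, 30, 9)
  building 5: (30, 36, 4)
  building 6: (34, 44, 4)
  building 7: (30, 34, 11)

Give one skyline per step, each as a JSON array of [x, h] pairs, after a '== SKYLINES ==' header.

== SKYLINES ==
[[30,10],[36,0]]
[[7,10],[8,0],[30,10],[36,0]]
[[7,11],[16,0],[30,10],[36,0]]
[[7,11],[16,9],[30,10],[36,0]]
[[7,11],[16,9],[30,10],[36,0]]
[[7,11],[16,9],[30,10],[36,4],[44,0]]
[[7,11],[16,9],[30,11],[34,10],[36,4],[44,0]]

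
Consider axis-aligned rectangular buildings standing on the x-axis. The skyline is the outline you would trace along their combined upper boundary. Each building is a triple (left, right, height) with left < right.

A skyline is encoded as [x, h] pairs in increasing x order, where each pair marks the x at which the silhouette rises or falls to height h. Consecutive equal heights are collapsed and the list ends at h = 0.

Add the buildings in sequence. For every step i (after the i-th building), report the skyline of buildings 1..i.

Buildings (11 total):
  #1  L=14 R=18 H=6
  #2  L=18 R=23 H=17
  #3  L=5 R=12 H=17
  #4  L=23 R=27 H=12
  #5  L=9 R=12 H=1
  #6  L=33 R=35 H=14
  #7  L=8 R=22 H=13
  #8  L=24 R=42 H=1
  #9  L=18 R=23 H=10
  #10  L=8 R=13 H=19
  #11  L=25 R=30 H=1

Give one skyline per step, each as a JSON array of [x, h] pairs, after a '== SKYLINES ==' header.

== SKYLINES ==
[[14,6],[18,0]]
[[14,6],[18,17],[23,0]]
[[5,17],[12,0],[14,6],[18,17],[23,0]]
[[5,17],[12,0],[14,6],[18,17],[23,12],[27,0]]
[[5,17],[12,0],[14,6],[18,17],[23,12],[27,0]]
[[5,17],[12,0],[14,6],[18,17],[23,12],[27,0],[33,14],[35,0]]
[[5,17],[12,13],[18,17],[23,12],[27,0],[33,14],[35,0]]
[[5,17],[12,13],[18,17],[23,12],[27,1],[33,14],[35,1],[42,0]]
[[5,17],[12,13],[18,17],[23,12],[27,1],[33,14],[35,1],[42,0]]
[[5,17],[8,19],[13,13],[18,17],[23,12],[27,1],[33,14],[35,1],[42,0]]
[[5,17],[8,19],[13,13],[18,17],[23,12],[27,1],[33,14],[35,1],[42,0]]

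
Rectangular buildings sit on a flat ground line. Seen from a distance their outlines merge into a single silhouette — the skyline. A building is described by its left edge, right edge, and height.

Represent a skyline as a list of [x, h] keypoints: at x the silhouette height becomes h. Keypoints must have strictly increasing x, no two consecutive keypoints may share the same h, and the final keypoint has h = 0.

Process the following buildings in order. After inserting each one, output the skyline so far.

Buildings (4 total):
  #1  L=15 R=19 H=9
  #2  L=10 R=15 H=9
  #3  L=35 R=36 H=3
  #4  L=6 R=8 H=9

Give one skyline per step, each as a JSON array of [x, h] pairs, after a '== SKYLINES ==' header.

== SKYLINES ==
[[15,9],[19,0]]
[[10,9],[19,0]]
[[10,9],[19,0],[35,3],[36,0]]
[[6,9],[8,0],[10,9],[19,0],[35,3],[36,0]]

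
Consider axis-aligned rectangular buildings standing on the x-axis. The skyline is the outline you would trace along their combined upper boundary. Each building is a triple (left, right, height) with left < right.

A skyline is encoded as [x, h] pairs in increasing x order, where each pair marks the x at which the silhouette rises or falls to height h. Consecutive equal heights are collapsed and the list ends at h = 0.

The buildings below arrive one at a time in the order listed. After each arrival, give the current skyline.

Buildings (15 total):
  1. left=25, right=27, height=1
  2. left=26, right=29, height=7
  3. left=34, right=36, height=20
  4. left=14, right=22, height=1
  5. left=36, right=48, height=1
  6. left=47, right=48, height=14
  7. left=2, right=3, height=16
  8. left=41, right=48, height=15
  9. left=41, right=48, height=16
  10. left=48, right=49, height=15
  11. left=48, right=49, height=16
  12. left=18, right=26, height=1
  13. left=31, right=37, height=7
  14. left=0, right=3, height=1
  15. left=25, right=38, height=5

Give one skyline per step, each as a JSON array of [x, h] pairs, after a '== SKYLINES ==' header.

== SKYLINES ==
[[25,1],[27,0]]
[[25,1],[26,7],[29,0]]
[[25,1],[26,7],[29,0],[34,20],[36,0]]
[[14,1],[22,0],[25,1],[26,7],[29,0],[34,20],[36,0]]
[[14,1],[22,0],[25,1],[26,7],[29,0],[34,20],[36,1],[48,0]]
[[14,1],[22,0],[25,1],[26,7],[29,0],[34,20],[36,1],[47,14],[48,0]]
[[2,16],[3,0],[14,1],[22,0],[25,1],[26,7],[29,0],[34,20],[36,1],[47,14],[48,0]]
[[2,16],[3,0],[14,1],[22,0],[25,1],[26,7],[29,0],[34,20],[36,1],[41,15],[48,0]]
[[2,16],[3,0],[14,1],[22,0],[25,1],[26,7],[29,0],[34,20],[36,1],[41,16],[48,0]]
[[2,16],[3,0],[14,1],[22,0],[25,1],[26,7],[29,0],[34,20],[36,1],[41,16],[48,15],[49,0]]
[[2,16],[3,0],[14,1],[22,0],[25,1],[26,7],[29,0],[34,20],[36,1],[41,16],[49,0]]
[[2,16],[3,0],[14,1],[26,7],[29,0],[34,20],[36,1],[41,16],[49,0]]
[[2,16],[3,0],[14,1],[26,7],[29,0],[31,7],[34,20],[36,7],[37,1],[41,16],[49,0]]
[[0,1],[2,16],[3,0],[14,1],[26,7],[29,0],[31,7],[34,20],[36,7],[37,1],[41,16],[49,0]]
[[0,1],[2,16],[3,0],[14,1],[25,5],[26,7],[29,5],[31,7],[34,20],[36,7],[37,5],[38,1],[41,16],[49,0]]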